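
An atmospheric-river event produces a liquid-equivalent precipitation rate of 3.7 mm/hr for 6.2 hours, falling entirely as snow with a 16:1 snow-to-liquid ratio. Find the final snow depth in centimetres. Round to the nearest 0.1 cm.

Liquid-equivalent depth = 3.7 × 6.2 = 22.94 mm.
Snow depth = 22.94 mm × 16 = 367.04 mm = 36.7 cm.

snow depth ≈ 36.7 cm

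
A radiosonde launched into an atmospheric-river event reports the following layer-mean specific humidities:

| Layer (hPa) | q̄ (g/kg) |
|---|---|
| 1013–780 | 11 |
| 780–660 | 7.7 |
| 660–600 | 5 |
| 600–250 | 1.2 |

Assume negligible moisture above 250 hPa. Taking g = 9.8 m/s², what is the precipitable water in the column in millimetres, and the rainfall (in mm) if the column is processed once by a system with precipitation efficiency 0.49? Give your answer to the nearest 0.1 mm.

Precipitable water is the column-integrated vapour mass per unit area: PW = (1/g) Σ q̄ Δp, with q in kg/kg and Δp in Pa (1 kg/m² of water = 1 mm).
Layer 1013–780 hPa: Δp = 233 hPa = 23300 Pa, q̄ = 0.011 kg/kg → 0.011 × 23300 / 9.8 = 26.15 mm
Layer 780–660 hPa: Δp = 120 hPa = 12000 Pa, q̄ = 0.0077 kg/kg → 0.0077 × 12000 / 9.8 = 9.43 mm
Layer 660–600 hPa: Δp = 60 hPa = 6000 Pa, q̄ = 0.005 kg/kg → 0.005 × 6000 / 9.8 = 3.06 mm
Layer 600–250 hPa: Δp = 350 hPa = 35000 Pa, q̄ = 0.0012 kg/kg → 0.0012 × 35000 / 9.8 = 4.29 mm
PW = 26.15 + 9.43 + 3.06 + 4.29 = 42.93 ≈ 42.9 mm.
Rainfall = ε × PW = 0.49 × 42.9 = 21.0 mm.

PW ≈ 42.9 mm; rainfall ≈ 21.0 mm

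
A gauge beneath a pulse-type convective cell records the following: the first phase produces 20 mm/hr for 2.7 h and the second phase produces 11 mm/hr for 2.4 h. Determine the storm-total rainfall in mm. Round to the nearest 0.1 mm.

Total = Σ Rᵢ Δtᵢ = 20 × 2.7 + 11 × 2.4
      = 54 + 26.4 = 80.4 mm.

total ≈ 80.4 mm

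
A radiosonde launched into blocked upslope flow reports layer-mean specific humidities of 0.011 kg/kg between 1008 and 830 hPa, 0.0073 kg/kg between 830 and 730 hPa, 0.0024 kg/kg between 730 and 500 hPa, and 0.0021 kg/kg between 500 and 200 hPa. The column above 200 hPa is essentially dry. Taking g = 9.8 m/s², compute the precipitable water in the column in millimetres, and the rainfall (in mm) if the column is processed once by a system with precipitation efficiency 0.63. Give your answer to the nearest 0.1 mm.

PW ≈ 39.5 mm; rainfall ≈ 24.9 mm

Precipitable water is the column-integrated vapour mass per unit area: PW = (1/g) Σ q̄ Δp, with q in kg/kg and Δp in Pa (1 kg/m² of water = 1 mm).
Layer 1008–830 hPa: Δp = 178 hPa = 17800 Pa, q̄ = 0.011 kg/kg → 0.011 × 17800 / 9.8 = 19.98 mm
Layer 830–730 hPa: Δp = 100 hPa = 10000 Pa, q̄ = 0.0073 kg/kg → 0.0073 × 10000 / 9.8 = 7.45 mm
Layer 730–500 hPa: Δp = 230 hPa = 23000 Pa, q̄ = 0.0024 kg/kg → 0.0024 × 23000 / 9.8 = 5.63 mm
Layer 500–200 hPa: Δp = 300 hPa = 30000 Pa, q̄ = 0.0021 kg/kg → 0.0021 × 30000 / 9.8 = 6.43 mm
PW = 19.98 + 7.45 + 5.63 + 6.43 = 39.49 ≈ 39.5 mm.
Rainfall = ε × PW = 0.63 × 39.5 = 24.9 mm.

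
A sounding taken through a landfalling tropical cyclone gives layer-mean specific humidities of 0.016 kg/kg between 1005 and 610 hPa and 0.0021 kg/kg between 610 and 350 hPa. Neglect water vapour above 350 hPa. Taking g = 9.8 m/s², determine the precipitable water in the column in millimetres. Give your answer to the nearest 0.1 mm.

PW ≈ 70.1 mm

Precipitable water is the column-integrated vapour mass per unit area: PW = (1/g) Σ q̄ Δp, with q in kg/kg and Δp in Pa (1 kg/m² of water = 1 mm).
Layer 1005–610 hPa: Δp = 395 hPa = 39500 Pa, q̄ = 0.016 kg/kg → 0.016 × 39500 / 9.8 = 64.49 mm
Layer 610–350 hPa: Δp = 260 hPa = 26000 Pa, q̄ = 0.0021 kg/kg → 0.0021 × 26000 / 9.8 = 5.57 mm
PW = 64.49 + 5.57 = 70.06 ≈ 70.1 mm.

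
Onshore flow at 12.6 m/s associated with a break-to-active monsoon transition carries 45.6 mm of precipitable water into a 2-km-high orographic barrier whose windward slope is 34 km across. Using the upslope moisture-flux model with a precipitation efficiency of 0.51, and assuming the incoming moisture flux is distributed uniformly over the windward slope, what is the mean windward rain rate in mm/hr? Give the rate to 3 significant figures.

Incoming column moisture flux per unit ridge length: F = V × PW = 12.6 × 45.6 = 574.56 mm·m/s.
Spread over the 34 km slope with efficiency ε = 0.51: R = ε·F/W = 0.51 × 574.56 / 34000 m = 8.618e-03 mm/s.
R = 8.618e-03 × 3600 = 31.0 mm/hr.

R ≈ 31.0 mm/hr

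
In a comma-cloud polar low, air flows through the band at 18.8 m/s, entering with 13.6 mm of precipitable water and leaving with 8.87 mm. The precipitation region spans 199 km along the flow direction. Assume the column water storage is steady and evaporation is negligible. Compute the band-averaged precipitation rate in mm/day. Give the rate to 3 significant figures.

R ≈ 38.6 mm/day

Column moisture flux per unit crosswind length is F = V × PW.
Inflow: F_in = 18.8 × 13.6 = 255.68 mm·m/s
Outflow: F_out = 18.8 × 8.87 = 166.756 mm·m/s
Steady-state rate R = (F_in − F_out)/L = (255.68 − 166.756) / 199000 m = 4.469e-04 mm/s.
R = 4.469e-04 × 3600 × 24 = 38.6 mm/day.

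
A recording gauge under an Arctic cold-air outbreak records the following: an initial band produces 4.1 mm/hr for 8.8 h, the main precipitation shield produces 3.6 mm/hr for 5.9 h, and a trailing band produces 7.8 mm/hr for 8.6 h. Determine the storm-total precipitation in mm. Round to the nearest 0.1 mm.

total ≈ 124.4 mm

Total = Σ Rᵢ Δtᵢ = 4.1 × 8.8 + 3.6 × 5.9 + 7.8 × 8.6
      = 36.08 + 21.24 + 67.08 = 124.4 mm.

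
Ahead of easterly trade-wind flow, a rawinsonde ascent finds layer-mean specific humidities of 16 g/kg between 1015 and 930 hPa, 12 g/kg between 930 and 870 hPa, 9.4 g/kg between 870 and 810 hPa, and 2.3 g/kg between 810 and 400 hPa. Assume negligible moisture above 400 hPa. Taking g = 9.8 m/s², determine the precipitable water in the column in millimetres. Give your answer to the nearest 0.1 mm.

PW ≈ 36.6 mm

Precipitable water is the column-integrated vapour mass per unit area: PW = (1/g) Σ q̄ Δp, with q in kg/kg and Δp in Pa (1 kg/m² of water = 1 mm).
Layer 1015–930 hPa: Δp = 85 hPa = 8500 Pa, q̄ = 0.016 kg/kg → 0.016 × 8500 / 9.8 = 13.88 mm
Layer 930–870 hPa: Δp = 60 hPa = 6000 Pa, q̄ = 0.012 kg/kg → 0.012 × 6000 / 9.8 = 7.35 mm
Layer 870–810 hPa: Δp = 60 hPa = 6000 Pa, q̄ = 0.0094 kg/kg → 0.0094 × 6000 / 9.8 = 5.76 mm
Layer 810–400 hPa: Δp = 410 hPa = 41000 Pa, q̄ = 0.0023 kg/kg → 0.0023 × 41000 / 9.8 = 9.62 mm
PW = 13.88 + 7.35 + 5.76 + 9.62 = 36.61 ≈ 36.6 mm.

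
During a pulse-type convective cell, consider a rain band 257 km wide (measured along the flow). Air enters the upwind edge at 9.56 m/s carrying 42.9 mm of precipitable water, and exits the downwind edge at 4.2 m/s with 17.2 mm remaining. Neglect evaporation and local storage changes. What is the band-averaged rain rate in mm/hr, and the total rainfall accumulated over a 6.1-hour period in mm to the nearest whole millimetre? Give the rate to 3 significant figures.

R ≈ 4.73 mm/hr; total ≈ 29 mm

Column moisture flux per unit crosswind length is F = V × PW.
Inflow: F_in = 9.56 × 42.9 = 410.124 mm·m/s
Outflow: F_out = 4.2 × 17.2 = 72.24 mm·m/s
Steady-state rate R = (F_in − F_out)/L = (410.124 − 72.24) / 257000 m = 1.315e-03 mm/s.
R = 1.315e-03 × 3600 = 4.73 mm/hr.
Over 6.1 h: total = 4.73 × 6.1 = 28.853 ≈ 29 mm.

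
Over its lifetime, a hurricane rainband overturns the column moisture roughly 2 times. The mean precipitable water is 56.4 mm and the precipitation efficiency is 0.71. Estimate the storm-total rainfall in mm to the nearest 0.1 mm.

Each cycle deposits ε × PW = 0.71 × 56.4 = 40.044 mm.
Over 2 cycles: 2 × 40.044 = 80.1 mm.

rainfall ≈ 80.1 mm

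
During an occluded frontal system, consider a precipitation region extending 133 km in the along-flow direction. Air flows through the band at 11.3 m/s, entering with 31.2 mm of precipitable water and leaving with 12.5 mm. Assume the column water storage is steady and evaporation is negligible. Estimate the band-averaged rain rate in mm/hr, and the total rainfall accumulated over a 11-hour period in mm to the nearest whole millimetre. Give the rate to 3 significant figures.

R ≈ 5.72 mm/hr; total ≈ 63 mm

Column moisture flux per unit crosswind length is F = V × PW.
Inflow: F_in = 11.3 × 31.2 = 352.56 mm·m/s
Outflow: F_out = 11.3 × 12.5 = 141.25 mm·m/s
Steady-state rate R = (F_in − F_out)/L = (352.56 − 141.25) / 133000 m = 1.589e-03 mm/s.
R = 1.589e-03 × 3600 = 5.72 mm/hr.
Over 11 h: total = 5.72 × 11 = 62.92 ≈ 63 mm.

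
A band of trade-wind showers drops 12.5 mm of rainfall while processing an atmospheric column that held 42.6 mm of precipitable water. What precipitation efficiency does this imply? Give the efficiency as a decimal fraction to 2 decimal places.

ε ≈ 0.29

ε = rainfall / PW = 12.5 / 42.6 = 0.29.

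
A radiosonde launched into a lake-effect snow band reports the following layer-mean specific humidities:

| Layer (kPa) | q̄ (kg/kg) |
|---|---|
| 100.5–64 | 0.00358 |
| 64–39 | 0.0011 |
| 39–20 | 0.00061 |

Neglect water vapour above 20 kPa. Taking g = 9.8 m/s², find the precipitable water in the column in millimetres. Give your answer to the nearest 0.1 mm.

Precipitable water is the column-integrated vapour mass per unit area: PW = (1/g) Σ q̄ Δp, with q in kg/kg and Δp in Pa (1 kg/m² of water = 1 mm).
Layer 100.5–64 kPa: Δp = 365 hPa = 36500 Pa, q̄ = 0.00358 kg/kg → 0.00358 × 36500 / 9.8 = 13.33 mm
Layer 64–39 kPa: Δp = 250 hPa = 25000 Pa, q̄ = 0.0011 kg/kg → 0.0011 × 25000 / 9.8 = 2.81 mm
Layer 39–20 kPa: Δp = 190 hPa = 19000 Pa, q̄ = 0.00061 kg/kg → 0.00061 × 19000 / 9.8 = 1.18 mm
PW = 13.33 + 2.81 + 1.18 = 17.32 ≈ 17.3 mm.

PW ≈ 17.3 mm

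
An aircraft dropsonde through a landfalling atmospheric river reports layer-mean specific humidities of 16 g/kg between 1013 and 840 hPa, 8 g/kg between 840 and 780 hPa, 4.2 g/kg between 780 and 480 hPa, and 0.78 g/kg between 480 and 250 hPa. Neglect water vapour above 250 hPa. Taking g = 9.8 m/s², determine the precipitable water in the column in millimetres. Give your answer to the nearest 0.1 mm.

PW ≈ 47.8 mm

Precipitable water is the column-integrated vapour mass per unit area: PW = (1/g) Σ q̄ Δp, with q in kg/kg and Δp in Pa (1 kg/m² of water = 1 mm).
Layer 1013–840 hPa: Δp = 173 hPa = 17300 Pa, q̄ = 0.016 kg/kg → 0.016 × 17300 / 9.8 = 28.24 mm
Layer 840–780 hPa: Δp = 60 hPa = 6000 Pa, q̄ = 0.008 kg/kg → 0.008 × 6000 / 9.8 = 4.90 mm
Layer 780–480 hPa: Δp = 300 hPa = 30000 Pa, q̄ = 0.0042 kg/kg → 0.0042 × 30000 / 9.8 = 12.86 mm
Layer 480–250 hPa: Δp = 230 hPa = 23000 Pa, q̄ = 0.00078 kg/kg → 0.00078 × 23000 / 9.8 = 1.83 mm
PW = 28.24 + 4.90 + 12.86 + 1.83 = 47.83 ≈ 47.8 mm.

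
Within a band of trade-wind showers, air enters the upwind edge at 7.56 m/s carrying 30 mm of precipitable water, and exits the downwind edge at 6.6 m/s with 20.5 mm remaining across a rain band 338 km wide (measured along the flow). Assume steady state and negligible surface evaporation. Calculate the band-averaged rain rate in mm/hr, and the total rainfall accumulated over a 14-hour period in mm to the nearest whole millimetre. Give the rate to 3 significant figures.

R ≈ 0.975 mm/hr; total ≈ 14 mm

Column moisture flux per unit crosswind length is F = V × PW.
Inflow: F_in = 7.56 × 30 = 226.8 mm·m/s
Outflow: F_out = 6.6 × 20.5 = 135.3 mm·m/s
Steady-state rate R = (F_in − F_out)/L = (226.8 − 135.3) / 338000 m = 2.707e-04 mm/s.
R = 2.707e-04 × 3600 = 0.975 mm/hr.
Over 14 h: total = 0.975 × 14 = 13.65 ≈ 14 mm.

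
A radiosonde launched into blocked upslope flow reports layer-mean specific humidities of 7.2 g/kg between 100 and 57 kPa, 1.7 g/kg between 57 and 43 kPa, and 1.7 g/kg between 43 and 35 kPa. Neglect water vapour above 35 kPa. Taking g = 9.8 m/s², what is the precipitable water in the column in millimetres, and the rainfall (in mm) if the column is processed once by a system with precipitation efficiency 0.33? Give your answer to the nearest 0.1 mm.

Precipitable water is the column-integrated vapour mass per unit area: PW = (1/g) Σ q̄ Δp, with q in kg/kg and Δp in Pa (1 kg/m² of water = 1 mm).
Layer 100–57 kPa: Δp = 430 hPa = 43000 Pa, q̄ = 0.0072 kg/kg → 0.0072 × 43000 / 9.8 = 31.59 mm
Layer 57–43 kPa: Δp = 140 hPa = 14000 Pa, q̄ = 0.0017 kg/kg → 0.0017 × 14000 / 9.8 = 2.43 mm
Layer 43–35 kPa: Δp = 80 hPa = 8000 Pa, q̄ = 0.0017 kg/kg → 0.0017 × 8000 / 9.8 = 1.39 mm
PW = 31.59 + 2.43 + 1.39 = 35.41 ≈ 35.4 mm.
Rainfall = ε × PW = 0.33 × 35.4 = 11.7 mm.

PW ≈ 35.4 mm; rainfall ≈ 11.7 mm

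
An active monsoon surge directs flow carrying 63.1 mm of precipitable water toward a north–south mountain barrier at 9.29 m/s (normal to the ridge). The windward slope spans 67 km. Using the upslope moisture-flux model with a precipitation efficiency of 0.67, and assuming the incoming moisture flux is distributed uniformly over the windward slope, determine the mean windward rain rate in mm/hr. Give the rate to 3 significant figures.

R ≈ 21.1 mm/hr

Incoming column moisture flux per unit ridge length: F = V × PW = 9.29 × 63.1 = 586.199 mm·m/s.
Spread over the 67 km slope with efficiency ε = 0.67: R = ε·F/W = 0.67 × 586.199 / 67000 m = 5.862e-03 mm/s.
R = 5.862e-03 × 3600 = 21.1 mm/hr.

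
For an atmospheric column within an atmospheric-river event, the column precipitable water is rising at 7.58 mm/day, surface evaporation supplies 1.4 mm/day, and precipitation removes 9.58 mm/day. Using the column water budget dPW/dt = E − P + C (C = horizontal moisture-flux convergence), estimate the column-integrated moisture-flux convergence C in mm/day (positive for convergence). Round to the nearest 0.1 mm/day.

C ≈ 15.8 mm/day

dPW/dt = +7.58 mm/day.
C = dPW/dt − E + P = (+7.58) − 1.4 + 9.58 = 15.8 mm/day.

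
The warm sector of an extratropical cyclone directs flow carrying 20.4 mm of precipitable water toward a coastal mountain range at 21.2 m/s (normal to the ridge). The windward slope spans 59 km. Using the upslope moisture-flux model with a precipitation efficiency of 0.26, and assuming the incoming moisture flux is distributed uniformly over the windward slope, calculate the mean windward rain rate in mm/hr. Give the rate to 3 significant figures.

Incoming column moisture flux per unit ridge length: F = V × PW = 21.2 × 20.4 = 432.48 mm·m/s.
Spread over the 59 km slope with efficiency ε = 0.26: R = ε·F/W = 0.26 × 432.48 / 59000 m = 1.906e-03 mm/s.
R = 1.906e-03 × 3600 = 6.86 mm/hr.

R ≈ 6.86 mm/hr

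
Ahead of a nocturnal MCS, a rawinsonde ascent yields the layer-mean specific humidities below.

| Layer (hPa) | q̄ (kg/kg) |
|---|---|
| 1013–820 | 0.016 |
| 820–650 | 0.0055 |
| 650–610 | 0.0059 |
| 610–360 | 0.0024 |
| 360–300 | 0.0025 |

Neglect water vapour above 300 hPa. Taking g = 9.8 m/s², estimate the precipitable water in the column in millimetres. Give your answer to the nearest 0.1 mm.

PW ≈ 51.1 mm

Precipitable water is the column-integrated vapour mass per unit area: PW = (1/g) Σ q̄ Δp, with q in kg/kg and Δp in Pa (1 kg/m² of water = 1 mm).
Layer 1013–820 hPa: Δp = 193 hPa = 19300 Pa, q̄ = 0.016 kg/kg → 0.016 × 19300 / 9.8 = 31.51 mm
Layer 820–650 hPa: Δp = 170 hPa = 17000 Pa, q̄ = 0.0055 kg/kg → 0.0055 × 17000 / 9.8 = 9.54 mm
Layer 650–610 hPa: Δp = 40 hPa = 4000 Pa, q̄ = 0.0059 kg/kg → 0.0059 × 4000 / 9.8 = 2.41 mm
Layer 610–360 hPa: Δp = 250 hPa = 25000 Pa, q̄ = 0.0024 kg/kg → 0.0024 × 25000 / 9.8 = 6.12 mm
Layer 360–300 hPa: Δp = 60 hPa = 6000 Pa, q̄ = 0.0025 kg/kg → 0.0025 × 6000 / 9.8 = 1.53 mm
PW = 31.51 + 9.54 + 2.41 + 6.12 + 1.53 = 51.11 ≈ 51.1 mm.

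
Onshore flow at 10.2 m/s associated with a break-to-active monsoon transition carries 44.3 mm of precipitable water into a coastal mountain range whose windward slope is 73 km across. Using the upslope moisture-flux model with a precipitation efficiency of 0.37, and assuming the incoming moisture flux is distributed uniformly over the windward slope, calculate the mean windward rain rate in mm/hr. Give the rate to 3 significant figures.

Incoming column moisture flux per unit ridge length: F = V × PW = 10.2 × 44.3 = 451.86 mm·m/s.
Spread over the 73 km slope with efficiency ε = 0.37: R = ε·F/W = 0.37 × 451.86 / 73000 m = 2.290e-03 mm/s.
R = 2.290e-03 × 3600 = 8.24 mm/hr.

R ≈ 8.24 mm/hr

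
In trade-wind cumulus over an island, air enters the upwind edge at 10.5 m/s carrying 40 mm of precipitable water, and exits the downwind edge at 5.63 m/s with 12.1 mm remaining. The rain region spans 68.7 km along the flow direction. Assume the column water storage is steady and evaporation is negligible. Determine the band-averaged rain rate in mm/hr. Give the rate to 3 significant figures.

Column moisture flux per unit crosswind length is F = V × PW.
Inflow: F_in = 10.5 × 40 = 420 mm·m/s
Outflow: F_out = 5.63 × 12.1 = 68.123 mm·m/s
Steady-state rate R = (F_in − F_out)/L = (420 − 68.123) / 68700 m = 5.122e-03 mm/s.
R = 5.122e-03 × 3600 = 18.4 mm/hr.

R ≈ 18.4 mm/hr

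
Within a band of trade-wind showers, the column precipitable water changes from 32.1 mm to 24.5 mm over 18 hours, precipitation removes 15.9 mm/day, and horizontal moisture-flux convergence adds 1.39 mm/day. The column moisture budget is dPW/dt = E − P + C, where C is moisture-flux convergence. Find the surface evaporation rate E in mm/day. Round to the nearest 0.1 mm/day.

dPW/dt = (24.5 − 32.1) mm / (18/24 day) = -10.133 mm/day.
E = dPW/dt + P − C = (-10.133) + 15.9 − (1.39) = 4.4 mm/day.

E ≈ 4.4 mm/day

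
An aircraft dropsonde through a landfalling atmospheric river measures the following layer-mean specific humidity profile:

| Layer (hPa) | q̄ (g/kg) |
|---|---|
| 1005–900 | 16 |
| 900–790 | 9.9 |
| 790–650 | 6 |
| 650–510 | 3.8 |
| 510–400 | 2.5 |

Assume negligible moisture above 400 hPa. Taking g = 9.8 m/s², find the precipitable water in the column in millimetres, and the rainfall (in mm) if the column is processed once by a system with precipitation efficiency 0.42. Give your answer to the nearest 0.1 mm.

PW ≈ 45.1 mm; rainfall ≈ 18.9 mm

Precipitable water is the column-integrated vapour mass per unit area: PW = (1/g) Σ q̄ Δp, with q in kg/kg and Δp in Pa (1 kg/m² of water = 1 mm).
Layer 1005–900 hPa: Δp = 105 hPa = 10500 Pa, q̄ = 0.016 kg/kg → 0.016 × 10500 / 9.8 = 17.14 mm
Layer 900–790 hPa: Δp = 110 hPa = 11000 Pa, q̄ = 0.0099 kg/kg → 0.0099 × 11000 / 9.8 = 11.11 mm
Layer 790–650 hPa: Δp = 140 hPa = 14000 Pa, q̄ = 0.006 kg/kg → 0.006 × 14000 / 9.8 = 8.57 mm
Layer 650–510 hPa: Δp = 140 hPa = 14000 Pa, q̄ = 0.0038 kg/kg → 0.0038 × 14000 / 9.8 = 5.43 mm
Layer 510–400 hPa: Δp = 110 hPa = 11000 Pa, q̄ = 0.0025 kg/kg → 0.0025 × 11000 / 9.8 = 2.81 mm
PW = 17.14 + 11.11 + 8.57 + 5.43 + 2.81 = 45.06 ≈ 45.1 mm.
Rainfall = ε × PW = 0.42 × 45.1 = 18.9 mm.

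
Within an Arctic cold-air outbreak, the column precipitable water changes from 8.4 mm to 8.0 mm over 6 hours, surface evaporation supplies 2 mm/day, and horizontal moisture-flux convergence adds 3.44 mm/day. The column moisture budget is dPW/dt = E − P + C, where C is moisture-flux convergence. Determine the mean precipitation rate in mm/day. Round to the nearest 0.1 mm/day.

dPW/dt = (8.0 − 8.4) mm / (6/24 day) = -1.600 mm/day.
P = E + C − dPW/dt = 2 + (3.44) − (-1.600) = 7.0 mm/day.

P ≈ 7.0 mm/day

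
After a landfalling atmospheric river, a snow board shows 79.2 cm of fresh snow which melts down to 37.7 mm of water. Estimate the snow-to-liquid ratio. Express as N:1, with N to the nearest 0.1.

Ratio = snow depth / SWE = 792 mm / 37.7 mm = 21.0, i.e. 21.0:1.

ratio ≈ 21.0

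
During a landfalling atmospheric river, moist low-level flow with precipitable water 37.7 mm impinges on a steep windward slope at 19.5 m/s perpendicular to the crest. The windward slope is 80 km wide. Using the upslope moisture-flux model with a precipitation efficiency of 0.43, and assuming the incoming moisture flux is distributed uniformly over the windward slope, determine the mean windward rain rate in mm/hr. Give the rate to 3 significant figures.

R ≈ 14.2 mm/hr

Incoming column moisture flux per unit ridge length: F = V × PW = 19.5 × 37.7 = 735.15 mm·m/s.
Spread over the 80 km slope with efficiency ε = 0.43: R = ε·F/W = 0.43 × 735.15 / 80000 m = 3.951e-03 mm/s.
R = 3.951e-03 × 3600 = 14.2 mm/hr.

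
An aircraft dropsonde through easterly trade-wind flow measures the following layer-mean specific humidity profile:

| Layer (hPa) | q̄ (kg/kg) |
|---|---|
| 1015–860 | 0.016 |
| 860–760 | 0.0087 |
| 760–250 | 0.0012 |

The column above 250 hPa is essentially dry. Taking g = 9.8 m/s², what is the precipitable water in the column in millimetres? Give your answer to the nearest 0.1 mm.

PW ≈ 40.4 mm

Precipitable water is the column-integrated vapour mass per unit area: PW = (1/g) Σ q̄ Δp, with q in kg/kg and Δp in Pa (1 kg/m² of water = 1 mm).
Layer 1015–860 hPa: Δp = 155 hPa = 15500 Pa, q̄ = 0.016 kg/kg → 0.016 × 15500 / 9.8 = 25.31 mm
Layer 860–760 hPa: Δp = 100 hPa = 10000 Pa, q̄ = 0.0087 kg/kg → 0.0087 × 10000 / 9.8 = 8.88 mm
Layer 760–250 hPa: Δp = 510 hPa = 51000 Pa, q̄ = 0.0012 kg/kg → 0.0012 × 51000 / 9.8 = 6.24 mm
PW = 25.31 + 8.88 + 6.24 = 40.43 ≈ 40.4 mm.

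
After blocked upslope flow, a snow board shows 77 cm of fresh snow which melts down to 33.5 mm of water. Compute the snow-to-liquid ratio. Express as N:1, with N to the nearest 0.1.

Ratio = snow depth / SWE = 770 mm / 33.5 mm = 23.0, i.e. 23.0:1.

ratio ≈ 23.0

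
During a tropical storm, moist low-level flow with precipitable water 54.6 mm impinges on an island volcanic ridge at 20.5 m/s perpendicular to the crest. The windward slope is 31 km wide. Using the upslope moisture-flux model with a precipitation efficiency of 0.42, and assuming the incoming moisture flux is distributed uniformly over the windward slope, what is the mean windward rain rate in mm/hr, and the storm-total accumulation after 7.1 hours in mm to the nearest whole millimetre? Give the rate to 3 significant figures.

Incoming column moisture flux per unit ridge length: F = V × PW = 20.5 × 54.6 = 1119.3 mm·m/s.
Spread over the 31 km slope with efficiency ε = 0.42: R = ε·F/W = 0.42 × 1119.3 / 31000 m = 1.516e-02 mm/s.
R = 1.516e-02 × 3600 = 54.6 mm/hr.
Over 7.1 h: total = 54.6 × 7.1 = 387.66 ≈ 388 mm.

R ≈ 54.6 mm/hr; total ≈ 388 mm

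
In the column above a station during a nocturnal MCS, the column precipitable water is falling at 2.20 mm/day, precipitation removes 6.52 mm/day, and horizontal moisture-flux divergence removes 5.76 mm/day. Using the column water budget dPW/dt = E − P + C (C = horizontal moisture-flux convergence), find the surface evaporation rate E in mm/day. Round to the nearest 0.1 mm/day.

dPW/dt = -2.20 mm/day.
E = dPW/dt + P − C = (-2.20) + 6.52 − (-5.76) = 10.1 mm/day.

E ≈ 10.1 mm/day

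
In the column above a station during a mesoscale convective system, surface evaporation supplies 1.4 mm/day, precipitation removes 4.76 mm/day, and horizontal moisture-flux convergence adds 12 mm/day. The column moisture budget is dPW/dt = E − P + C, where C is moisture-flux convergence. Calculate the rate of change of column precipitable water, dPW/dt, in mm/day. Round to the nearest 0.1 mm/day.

dPW/dt ≈ 8.6 mm/day

dPW/dt = E − P + C = 1.4 − 4.76 + (12) = 8.6 mm/day.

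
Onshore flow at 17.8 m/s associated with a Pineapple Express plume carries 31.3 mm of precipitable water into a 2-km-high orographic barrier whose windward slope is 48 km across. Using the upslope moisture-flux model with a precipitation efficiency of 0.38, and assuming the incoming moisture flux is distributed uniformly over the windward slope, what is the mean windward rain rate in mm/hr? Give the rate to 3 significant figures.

Incoming column moisture flux per unit ridge length: F = V × PW = 17.8 × 31.3 = 557.14 mm·m/s.
Spread over the 48 km slope with efficiency ε = 0.38: R = ε·F/W = 0.38 × 557.14 / 48000 m = 4.411e-03 mm/s.
R = 4.411e-03 × 3600 = 15.9 mm/hr.

R ≈ 15.9 mm/hr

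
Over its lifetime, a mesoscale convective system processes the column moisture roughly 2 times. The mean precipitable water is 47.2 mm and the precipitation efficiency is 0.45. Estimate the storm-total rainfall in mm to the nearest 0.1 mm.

Each cycle deposits ε × PW = 0.45 × 47.2 = 21.24 mm.
Over 2 cycles: 2 × 21.24 = 42.5 mm.

rainfall ≈ 42.5 mm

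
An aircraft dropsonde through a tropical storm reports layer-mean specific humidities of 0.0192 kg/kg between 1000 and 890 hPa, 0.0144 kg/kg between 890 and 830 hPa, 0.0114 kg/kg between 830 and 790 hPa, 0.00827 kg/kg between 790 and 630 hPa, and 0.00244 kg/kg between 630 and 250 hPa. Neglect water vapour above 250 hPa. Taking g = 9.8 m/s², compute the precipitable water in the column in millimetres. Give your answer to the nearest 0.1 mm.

Precipitable water is the column-integrated vapour mass per unit area: PW = (1/g) Σ q̄ Δp, with q in kg/kg and Δp in Pa (1 kg/m² of water = 1 mm).
Layer 1000–890 hPa: Δp = 110 hPa = 11000 Pa, q̄ = 0.0192 kg/kg → 0.0192 × 11000 / 9.8 = 21.55 mm
Layer 890–830 hPa: Δp = 60 hPa = 6000 Pa, q̄ = 0.0144 kg/kg → 0.0144 × 6000 / 9.8 = 8.82 mm
Layer 830–790 hPa: Δp = 40 hPa = 4000 Pa, q̄ = 0.0114 kg/kg → 0.0114 × 4000 / 9.8 = 4.65 mm
Layer 790–630 hPa: Δp = 160 hPa = 16000 Pa, q̄ = 0.00827 kg/kg → 0.00827 × 16000 / 9.8 = 13.50 mm
Layer 630–250 hPa: Δp = 380 hPa = 38000 Pa, q̄ = 0.00244 kg/kg → 0.00244 × 38000 / 9.8 = 9.46 mm
PW = 21.55 + 8.82 + 4.65 + 13.50 + 9.46 = 57.98 ≈ 58.0 mm.

PW ≈ 58.0 mm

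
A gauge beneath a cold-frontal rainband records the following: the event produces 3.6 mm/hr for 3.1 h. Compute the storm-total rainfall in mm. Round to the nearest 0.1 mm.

Total = Σ Rᵢ Δtᵢ = 3.6 × 3.1
      = 11.16 = 11.2 mm.

total ≈ 11.2 mm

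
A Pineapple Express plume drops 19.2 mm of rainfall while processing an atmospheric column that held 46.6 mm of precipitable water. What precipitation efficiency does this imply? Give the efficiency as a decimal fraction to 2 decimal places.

ε = rainfall / PW = 19.2 / 46.6 = 0.41.

ε ≈ 0.41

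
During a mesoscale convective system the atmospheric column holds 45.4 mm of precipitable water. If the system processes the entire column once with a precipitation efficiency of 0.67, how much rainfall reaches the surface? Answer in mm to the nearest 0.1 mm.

Rainfall = ε × PW = 0.67 × 45.4 = 30.4 mm.

rainfall ≈ 30.4 mm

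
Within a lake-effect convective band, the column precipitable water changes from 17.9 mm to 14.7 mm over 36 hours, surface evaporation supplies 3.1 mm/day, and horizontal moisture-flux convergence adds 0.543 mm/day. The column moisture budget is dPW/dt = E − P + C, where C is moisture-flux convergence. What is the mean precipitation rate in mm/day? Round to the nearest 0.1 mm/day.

P ≈ 5.8 mm/day

dPW/dt = (14.7 − 17.9) mm / (36/24 day) = -2.133 mm/day.
P = E + C − dPW/dt = 3.1 + (0.543) − (-2.133) = 5.8 mm/day.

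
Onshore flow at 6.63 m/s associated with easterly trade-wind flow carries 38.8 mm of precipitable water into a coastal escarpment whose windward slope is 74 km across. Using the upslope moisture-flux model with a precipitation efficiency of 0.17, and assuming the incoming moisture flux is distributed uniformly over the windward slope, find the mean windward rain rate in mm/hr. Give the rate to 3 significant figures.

R ≈ 2.13 mm/hr

Incoming column moisture flux per unit ridge length: F = V × PW = 6.63 × 38.8 = 257.244 mm·m/s.
Spread over the 74 km slope with efficiency ε = 0.17: R = ε·F/W = 0.17 × 257.244 / 74000 m = 5.910e-04 mm/s.
R = 5.910e-04 × 3600 = 2.13 mm/hr.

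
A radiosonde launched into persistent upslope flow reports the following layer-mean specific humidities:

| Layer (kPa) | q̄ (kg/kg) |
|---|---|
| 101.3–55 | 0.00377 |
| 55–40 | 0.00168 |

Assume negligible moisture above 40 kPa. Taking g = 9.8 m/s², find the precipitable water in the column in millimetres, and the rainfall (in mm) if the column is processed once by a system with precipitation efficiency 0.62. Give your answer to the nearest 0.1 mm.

PW ≈ 20.4 mm; rainfall ≈ 12.6 mm

Precipitable water is the column-integrated vapour mass per unit area: PW = (1/g) Σ q̄ Δp, with q in kg/kg and Δp in Pa (1 kg/m² of water = 1 mm).
Layer 101.3–55 kPa: Δp = 463 hPa = 46300 Pa, q̄ = 0.00377 kg/kg → 0.00377 × 46300 / 9.8 = 17.81 mm
Layer 55–40 kPa: Δp = 150 hPa = 15000 Pa, q̄ = 0.00168 kg/kg → 0.00168 × 15000 / 9.8 = 2.57 mm
PW = 17.81 + 2.57 = 20.38 ≈ 20.4 mm.
Rainfall = ε × PW = 0.62 × 20.4 = 12.6 mm.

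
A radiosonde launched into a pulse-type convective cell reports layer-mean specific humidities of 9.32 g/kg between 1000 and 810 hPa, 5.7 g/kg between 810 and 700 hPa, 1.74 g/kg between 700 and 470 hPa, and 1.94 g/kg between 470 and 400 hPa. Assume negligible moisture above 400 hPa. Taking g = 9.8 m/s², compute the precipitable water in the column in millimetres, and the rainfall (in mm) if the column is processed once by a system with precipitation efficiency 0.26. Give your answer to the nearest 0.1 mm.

PW ≈ 29.9 mm; rainfall ≈ 7.8 mm

Precipitable water is the column-integrated vapour mass per unit area: PW = (1/g) Σ q̄ Δp, with q in kg/kg and Δp in Pa (1 kg/m² of water = 1 mm).
Layer 1000–810 hPa: Δp = 190 hPa = 19000 Pa, q̄ = 0.00932 kg/kg → 0.00932 × 19000 / 9.8 = 18.07 mm
Layer 810–700 hPa: Δp = 110 hPa = 11000 Pa, q̄ = 0.0057 kg/kg → 0.0057 × 11000 / 9.8 = 6.40 mm
Layer 700–470 hPa: Δp = 230 hPa = 23000 Pa, q̄ = 0.00174 kg/kg → 0.00174 × 23000 / 9.8 = 4.08 mm
Layer 470–400 hPa: Δp = 70 hPa = 7000 Pa, q̄ = 0.00194 kg/kg → 0.00194 × 7000 / 9.8 = 1.39 mm
PW = 18.07 + 6.40 + 4.08 + 1.39 = 29.94 ≈ 29.9 mm.
Rainfall = ε × PW = 0.26 × 29.9 = 7.8 mm.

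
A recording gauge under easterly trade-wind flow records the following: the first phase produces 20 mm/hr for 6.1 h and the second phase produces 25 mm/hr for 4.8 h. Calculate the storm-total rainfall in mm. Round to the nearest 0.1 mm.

total ≈ 242.0 mm

Total = Σ Rᵢ Δtᵢ = 20 × 6.1 + 25 × 4.8
      = 122 + 120 = 242.0 mm.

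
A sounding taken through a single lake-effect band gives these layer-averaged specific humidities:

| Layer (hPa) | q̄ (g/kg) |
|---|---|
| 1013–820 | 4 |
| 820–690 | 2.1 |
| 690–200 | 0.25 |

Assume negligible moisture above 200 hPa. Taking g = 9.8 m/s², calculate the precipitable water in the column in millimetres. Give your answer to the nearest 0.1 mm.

Precipitable water is the column-integrated vapour mass per unit area: PW = (1/g) Σ q̄ Δp, with q in kg/kg and Δp in Pa (1 kg/m² of water = 1 mm).
Layer 1013–820 hPa: Δp = 193 hPa = 19300 Pa, q̄ = 0.004 kg/kg → 0.004 × 19300 / 9.8 = 7.88 mm
Layer 820–690 hPa: Δp = 130 hPa = 13000 Pa, q̄ = 0.0021 kg/kg → 0.0021 × 13000 / 9.8 = 2.79 mm
Layer 690–200 hPa: Δp = 490 hPa = 49000 Pa, q̄ = 0.00025 kg/kg → 0.00025 × 49000 / 9.8 = 1.25 mm
PW = 7.88 + 2.79 + 1.25 = 11.92 ≈ 11.9 mm.

PW ≈ 11.9 mm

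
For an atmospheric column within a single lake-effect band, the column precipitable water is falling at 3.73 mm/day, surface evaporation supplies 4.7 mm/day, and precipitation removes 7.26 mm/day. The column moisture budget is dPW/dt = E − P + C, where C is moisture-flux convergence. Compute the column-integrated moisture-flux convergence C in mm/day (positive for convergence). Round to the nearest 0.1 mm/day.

dPW/dt = -3.73 mm/day.
C = dPW/dt − E + P = (-3.73) − 4.7 + 7.26 = -1.2 mm/day.

C ≈ -1.2 mm/day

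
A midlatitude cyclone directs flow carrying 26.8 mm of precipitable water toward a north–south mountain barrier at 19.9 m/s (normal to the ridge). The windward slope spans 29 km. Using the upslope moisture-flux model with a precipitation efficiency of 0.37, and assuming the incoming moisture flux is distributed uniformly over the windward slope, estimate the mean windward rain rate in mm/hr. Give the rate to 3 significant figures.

Incoming column moisture flux per unit ridge length: F = V × PW = 19.9 × 26.8 = 533.32 mm·m/s.
Spread over the 29 km slope with efficiency ε = 0.37: R = ε·F/W = 0.37 × 533.32 / 29000 m = 6.804e-03 mm/s.
R = 6.804e-03 × 3600 = 24.5 mm/hr.

R ≈ 24.5 mm/hr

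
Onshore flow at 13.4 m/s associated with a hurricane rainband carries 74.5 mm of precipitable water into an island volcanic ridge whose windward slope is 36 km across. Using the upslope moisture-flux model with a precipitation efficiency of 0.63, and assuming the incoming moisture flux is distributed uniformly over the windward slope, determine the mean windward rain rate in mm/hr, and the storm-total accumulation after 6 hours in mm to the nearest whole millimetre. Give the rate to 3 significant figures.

Incoming column moisture flux per unit ridge length: F = V × PW = 13.4 × 74.5 = 998.3 mm·m/s.
Spread over the 36 km slope with efficiency ε = 0.63: R = ε·F/W = 0.63 × 998.3 / 36000 m = 1.747e-02 mm/s.
R = 1.747e-02 × 3600 = 62.9 mm/hr.
Over 6 h: total = 62.9 × 6 = 377.4 ≈ 377 mm.

R ≈ 62.9 mm/hr; total ≈ 377 mm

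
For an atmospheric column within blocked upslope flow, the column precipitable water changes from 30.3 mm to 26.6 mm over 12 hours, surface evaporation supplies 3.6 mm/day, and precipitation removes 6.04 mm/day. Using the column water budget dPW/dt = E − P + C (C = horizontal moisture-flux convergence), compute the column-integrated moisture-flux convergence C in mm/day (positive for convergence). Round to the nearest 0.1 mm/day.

dPW/dt = (26.6 − 30.3) mm / (12/24 day) = -7.400 mm/day.
C = dPW/dt − E + P = (-7.400) − 3.6 + 6.04 = -5.0 mm/day.

C ≈ -5.0 mm/day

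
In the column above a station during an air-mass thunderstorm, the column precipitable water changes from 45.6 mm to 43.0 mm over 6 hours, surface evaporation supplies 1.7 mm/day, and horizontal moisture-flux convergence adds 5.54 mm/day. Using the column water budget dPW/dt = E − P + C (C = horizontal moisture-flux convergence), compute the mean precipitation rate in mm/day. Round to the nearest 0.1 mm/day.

dPW/dt = (43.0 − 45.6) mm / (6/24 day) = -10.400 mm/day.
P = E + C − dPW/dt = 1.7 + (5.54) − (-10.400) = 17.6 mm/day.

P ≈ 17.6 mm/day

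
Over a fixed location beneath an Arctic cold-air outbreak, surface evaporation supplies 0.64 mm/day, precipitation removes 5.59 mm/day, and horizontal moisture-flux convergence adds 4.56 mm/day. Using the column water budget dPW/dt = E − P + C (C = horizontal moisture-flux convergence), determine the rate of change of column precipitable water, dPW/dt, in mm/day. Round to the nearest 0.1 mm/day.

dPW/dt = E − P + C = 0.64 − 5.59 + (4.56) = -0.4 mm/day.

dPW/dt ≈ -0.4 mm/day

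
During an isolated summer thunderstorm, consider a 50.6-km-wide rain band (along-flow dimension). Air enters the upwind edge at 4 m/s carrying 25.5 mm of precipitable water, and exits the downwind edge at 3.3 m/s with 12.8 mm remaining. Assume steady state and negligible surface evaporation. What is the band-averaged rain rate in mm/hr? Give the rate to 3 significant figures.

Column moisture flux per unit crosswind length is F = V × PW.
Inflow: F_in = 4 × 25.5 = 102 mm·m/s
Outflow: F_out = 3.3 × 12.8 = 42.24 mm·m/s
Steady-state rate R = (F_in − F_out)/L = (102 − 42.24) / 50600 m = 1.181e-03 mm/s.
R = 1.181e-03 × 3600 = 4.25 mm/hr.

R ≈ 4.25 mm/hr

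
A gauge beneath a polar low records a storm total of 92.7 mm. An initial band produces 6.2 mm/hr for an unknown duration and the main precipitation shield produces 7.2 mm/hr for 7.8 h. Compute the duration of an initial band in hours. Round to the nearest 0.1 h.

duration ≈ 5.9 h

Known phases: 7.2 × 7.8 = 56.16 mm.
Remaining depth = 92.7 − 56.16 = 36.54 mm.
Duration = 36.54 / 6.2 = 5.9 h.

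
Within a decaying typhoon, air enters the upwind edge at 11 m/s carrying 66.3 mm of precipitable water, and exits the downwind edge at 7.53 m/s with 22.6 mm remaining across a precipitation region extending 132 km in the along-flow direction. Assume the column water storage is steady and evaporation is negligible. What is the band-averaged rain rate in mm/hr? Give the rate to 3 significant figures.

Column moisture flux per unit crosswind length is F = V × PW.
Inflow: F_in = 11 × 66.3 = 729.3 mm·m/s
Outflow: F_out = 7.53 × 22.6 = 170.178 mm·m/s
Steady-state rate R = (F_in − F_out)/L = (729.3 − 170.178) / 132000 m = 4.236e-03 mm/s.
R = 4.236e-03 × 3600 = 15.2 mm/hr.

R ≈ 15.2 mm/hr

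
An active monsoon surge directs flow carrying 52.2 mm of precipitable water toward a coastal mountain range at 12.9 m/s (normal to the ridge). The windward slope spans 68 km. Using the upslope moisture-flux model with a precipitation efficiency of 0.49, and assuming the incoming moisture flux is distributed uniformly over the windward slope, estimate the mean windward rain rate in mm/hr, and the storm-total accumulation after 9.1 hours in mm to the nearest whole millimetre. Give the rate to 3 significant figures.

Incoming column moisture flux per unit ridge length: F = V × PW = 12.9 × 52.2 = 673.38 mm·m/s.
Spread over the 68 km slope with efficiency ε = 0.49: R = ε·F/W = 0.49 × 673.38 / 68000 m = 4.852e-03 mm/s.
R = 4.852e-03 × 3600 = 17.5 mm/hr.
Over 9.1 h: total = 17.5 × 9.1 = 159.25 ≈ 159 mm.

R ≈ 17.5 mm/hr; total ≈ 159 mm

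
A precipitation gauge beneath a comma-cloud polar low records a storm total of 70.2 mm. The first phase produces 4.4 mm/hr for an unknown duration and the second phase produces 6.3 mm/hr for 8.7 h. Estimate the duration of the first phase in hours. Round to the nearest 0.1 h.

Known phases: 6.3 × 8.7 = 54.81 mm.
Remaining depth = 70.2 − 54.81 = 15.39 mm.
Duration = 15.39 / 4.4 = 3.5 h.

duration ≈ 3.5 h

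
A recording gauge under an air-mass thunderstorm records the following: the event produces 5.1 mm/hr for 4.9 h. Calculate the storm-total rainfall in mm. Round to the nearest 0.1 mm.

Total = Σ Rᵢ Δtᵢ = 5.1 × 4.9
      = 24.99 = 25.0 mm.

total ≈ 25.0 mm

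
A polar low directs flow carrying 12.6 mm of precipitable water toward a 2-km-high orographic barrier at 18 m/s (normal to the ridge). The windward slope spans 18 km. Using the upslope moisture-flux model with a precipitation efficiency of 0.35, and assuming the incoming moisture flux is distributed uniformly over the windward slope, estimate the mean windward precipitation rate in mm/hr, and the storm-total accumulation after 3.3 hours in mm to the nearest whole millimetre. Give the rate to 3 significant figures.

Incoming column moisture flux per unit ridge length: F = V × PW = 18 × 12.6 = 226.8 mm·m/s.
Spread over the 18 km slope with efficiency ε = 0.35: R = ε·F/W = 0.35 × 226.8 / 18000 m = 4.410e-03 mm/s.
R = 4.410e-03 × 3600 = 15.9 mm/hr.
Over 3.3 h: total = 15.9 × 3.3 = 52.47 ≈ 52 mm.

R ≈ 15.9 mm/hr; total ≈ 52 mm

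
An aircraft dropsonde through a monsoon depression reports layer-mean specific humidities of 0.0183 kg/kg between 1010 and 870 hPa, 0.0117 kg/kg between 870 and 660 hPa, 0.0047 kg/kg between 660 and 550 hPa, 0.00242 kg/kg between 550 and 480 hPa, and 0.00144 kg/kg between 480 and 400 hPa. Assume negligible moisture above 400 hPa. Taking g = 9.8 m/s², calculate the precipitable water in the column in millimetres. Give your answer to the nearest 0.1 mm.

Precipitable water is the column-integrated vapour mass per unit area: PW = (1/g) Σ q̄ Δp, with q in kg/kg and Δp in Pa (1 kg/m² of water = 1 mm).
Layer 1010–870 hPa: Δp = 140 hPa = 14000 Pa, q̄ = 0.0183 kg/kg → 0.0183 × 14000 / 9.8 = 26.14 mm
Layer 870–660 hPa: Δp = 210 hPa = 21000 Pa, q̄ = 0.0117 kg/kg → 0.0117 × 21000 / 9.8 = 25.07 mm
Layer 660–550 hPa: Δp = 110 hPa = 11000 Pa, q̄ = 0.0047 kg/kg → 0.0047 × 11000 / 9.8 = 5.28 mm
Layer 550–480 hPa: Δp = 70 hPa = 7000 Pa, q̄ = 0.00242 kg/kg → 0.00242 × 7000 / 9.8 = 1.73 mm
Layer 480–400 hPa: Δp = 80 hPa = 8000 Pa, q̄ = 0.00144 kg/kg → 0.00144 × 8000 / 9.8 = 1.18 mm
PW = 26.14 + 25.07 + 5.28 + 1.73 + 1.18 = 59.40 ≈ 59.4 mm.

PW ≈ 59.4 mm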